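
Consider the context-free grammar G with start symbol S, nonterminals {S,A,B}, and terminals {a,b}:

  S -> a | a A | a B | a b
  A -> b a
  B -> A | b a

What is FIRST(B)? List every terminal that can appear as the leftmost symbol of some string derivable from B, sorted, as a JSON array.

FIRST iteration:
pass 1:
  A via A→b a: +{b}
  B via B→A: +{b}
  S via S→a: +{a}
  S: {a}  A: {b}  B: {b}
pass 2: — fixpoint
  S: {a}  A: {b}  B: {b}

FIRST(B) = ["b"]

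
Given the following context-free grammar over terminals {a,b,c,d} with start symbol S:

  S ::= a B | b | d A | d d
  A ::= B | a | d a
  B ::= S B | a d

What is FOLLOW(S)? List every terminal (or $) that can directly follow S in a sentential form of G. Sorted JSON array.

Compute FIRST by fixpoint:
iter 1:
  A via A→a: +{a}
  A via A→d a: +{d}
  B via B→a d: +{a}
  S via S→a B: +{a}
  S via S→b: +{b}
  S via S→d A: +{d}
  FIRST(S)={a,b,d}  FIRST(A)={a,d}  FIRST(B)={a}
iter 2:
  B via B→S B: +{b,d}
  FIRST(S)={a,b,d}  FIRST(A)={a,d}  FIRST(B)={a,b,d}
iter 3:
  A via A→B: +{b}
  FIRST(S)={a,b,d}  FIRST(A)={a,b,d}  FIRST(B)={a,b,d}
iter 4: (no change)
  FIRST(S)={a,b,d}  FIRST(A)={a,b,d}  FIRST(B)={a,b,d}

FOLLOW sets:
initialize: $ ∈ FOLLOW(S)
pass 1:
  B→S B: FOLLOW(S) ⊇ FIRST(B) = {a,b,d}; new: +{a,b,d}
  S→a B: FOLLOW(B) ⊇ FOLLOW(S) ⊇ {$,a,b,d}; new: +{$,a,b,d}
  S→d A: FOLLOW(A) ⊇ FOLLOW(S) ⊇ {$,a,b,d}; new: +{$,a,b,d}
  S: {$,a,b,d}  A: {$,a,b,d}  B: {$,a,b,d}
pass 2: (no change)
  S: {$,a,b,d}  A: {$,a,b,d}  B: {$,a,b,d}

FOLLOW(S) = ["$", "a", "b", "d"]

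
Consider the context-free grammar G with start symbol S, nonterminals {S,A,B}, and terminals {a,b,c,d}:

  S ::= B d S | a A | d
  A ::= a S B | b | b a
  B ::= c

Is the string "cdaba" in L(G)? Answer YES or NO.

CNF form of G:
  S -> B X4 | T0 A | d
  A -> T0 X3 | T1 T0 | b
  B -> c
  T0 -> a
  T1 -> b
  T2 -> d
  X3 -> S B
  X4 -> T2 S

Fill CYK table bottom-up:
  [0..0]={B}  "c"
  [1..1]={S,T2}  "d"  orig:{S}
  [2..2]={T0}  "a"  orig:{}
  [3..3]={A,T1}  "b"  orig:{A}
  [4..4]={T0}  "a"  orig:{}
  [0..1]=∅  "cd"
  [1..2]=∅  "da"
  [2..3]={S}  "ab"
  [3..4]={A}  "ba"
  [0..2]=∅  "cda"
  [1..3]={X4}  "dab"  orig:{}
  [2..4]={S}  "aba"
  [0..3]={S}  "cdab"
  [1..4]={X4}  "daba"  orig:{}
  [0..4]={S}  "cdaba"

S ∈ T[0,4] ⇒ YES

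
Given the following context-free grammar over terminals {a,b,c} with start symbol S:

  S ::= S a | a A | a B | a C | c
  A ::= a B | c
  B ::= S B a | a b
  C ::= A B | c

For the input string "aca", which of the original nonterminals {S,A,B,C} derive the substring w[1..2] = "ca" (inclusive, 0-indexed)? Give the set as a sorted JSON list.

CNF form of G:
  S -> S T0 | T0 A | T0 B | T0 C | c
  A -> T0 B | c
  B -> S X2 | T0 T1
  C -> A B | c
  T0 -> a
  T1 -> b
  X2 -> B T0

Fill CYK table bottom-up — only the sub-triangle for w[1..2]:
  [1..1]={A,C,S}  "c"
  [2..2]={T0}  "a"  orig:{}
  [1..2]={S}  "ca"

Original NTs in T[1,2] deriving "ca": ["S"]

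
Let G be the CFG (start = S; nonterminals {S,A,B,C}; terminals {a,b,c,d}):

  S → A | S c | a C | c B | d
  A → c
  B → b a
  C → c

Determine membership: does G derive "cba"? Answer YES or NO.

Convert to CNF:
  S -> S T2 | T1 C | T2 B | c | d
  A -> c
  B -> T0 T1
  C -> c
  T0 -> b
  T1 -> a
  T2 -> c

Fill CYK table bottom-up:
  [0..0]={A,C,S,T2}  "c"  orig:{A,C,S}
  [1..1]={T0}  "b"  orig:{}
  [2..2]={T1}  "a"  orig:{}
  [0..1]=∅  "cb"
  [1..2]={B}  "ba"
  [0..2]={S}  "cba"

S ∈ T[0,2] ⇒ YES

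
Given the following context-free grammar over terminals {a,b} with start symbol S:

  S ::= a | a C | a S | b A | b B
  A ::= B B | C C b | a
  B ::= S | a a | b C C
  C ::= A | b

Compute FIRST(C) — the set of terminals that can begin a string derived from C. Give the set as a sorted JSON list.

FIRST sets, iterate to fixpoint:
iter 1:
  A via A→a: +{a}
  B via B→a a: +{a}
  B via B→b C C: +{b}
  C via C→A: +{a}
  C via C→b: +{b}
  S via S→a: +{a}
  S via S→b A: +{b}
  FIRST[S]={a,b}  FIRST[A]={a}  FIRST[B]={a,b}  FIRST[C]={a,b}
iter 2:
  A via A→B B: +{b}
  FIRST[S]={a,b}  FIRST[A]={a,b}  FIRST[B]={a,b}  FIRST[C]={a,b}
iter 3: (stable)
  FIRST[S]={a,b}  FIRST[A]={a,b}  FIRST[B]={a,b}  FIRST[C]={a,b}

FIRST(C) = ["a", "b"]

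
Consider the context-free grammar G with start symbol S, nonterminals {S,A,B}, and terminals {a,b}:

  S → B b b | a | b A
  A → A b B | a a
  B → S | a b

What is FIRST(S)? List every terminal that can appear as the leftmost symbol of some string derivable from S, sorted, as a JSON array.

FIRST sets, iterate to fixpoint:
iter 1:
  A via A→a a: +{a}
  B via B→a b: +{a}
  S via S→B b b: +{a}
  S via S→b A: +{b}
  FIRST(S)={a,b}  FIRST(A)={a}  FIRST(B)={a}
iter 2:
  B via B→S: +{b}
  FIRST(S)={a,b}  FIRST(A)={a}  FIRST(B)={a,b}
iter 3: (no change)
  FIRST(S)={a,b}  FIRST(A)={a}  FIRST(B)={a,b}

FIRST(S) = ["a", "b"]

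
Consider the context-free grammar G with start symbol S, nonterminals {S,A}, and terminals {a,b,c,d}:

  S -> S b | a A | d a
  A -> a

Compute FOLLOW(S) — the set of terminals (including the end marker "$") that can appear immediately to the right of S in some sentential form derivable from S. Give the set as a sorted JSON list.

FIRST sets, iterate to fixpoint:
[1]
  A via A→a: +{a}
  S via S→a A: +{a}
  S via S→d a: +{d}
  FIRST[S]={a,d}  FIRST[A]={a}
[2] (no change)
  FIRST[S]={a,d}  FIRST[A]={a}

FOLLOW sets:
initialize: $ ∈ FOLLOW(S)
iter 1:
  S→S b: FOLLOW(S) ⊇ FIRST(b) = {b}; new: +{b}
  S→a A: FOLLOW(A) ⊇ FOLLOW(S) ⊇ {$,b}; new: +{$,b}
  FOLLOW(S)={$,b}  FOLLOW(A)={$,b}
iter 2: (stable)
  FOLLOW(S)={$,b}  FOLLOW(A)={$,b}

FOLLOW(S) = ["$", "b"]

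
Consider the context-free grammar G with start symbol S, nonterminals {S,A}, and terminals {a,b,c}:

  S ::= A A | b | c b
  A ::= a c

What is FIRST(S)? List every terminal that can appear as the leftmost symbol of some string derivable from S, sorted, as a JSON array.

Compute FIRST by fixpoint:
iter 1:
  A via A→a c: +{a}
  S via S→A A: +{a}
  S via S→b: +{b}
  S via S→c b: +{c}
  S: {a,b,c}  A: {a}
iter 2: (stable)
  S: {a,b,c}  A: {a}

FIRST(S) = ["a", "b", "c"]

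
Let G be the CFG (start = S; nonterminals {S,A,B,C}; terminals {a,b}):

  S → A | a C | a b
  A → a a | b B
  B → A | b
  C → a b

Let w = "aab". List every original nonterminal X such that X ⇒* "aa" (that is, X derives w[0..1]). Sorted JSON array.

CNF form of G:
  S -> T0 C | T0 T0 | T0 T1 | T1 B
  A -> T0 T0 | T1 B
  B -> T0 T0 | T1 B | b
  C -> T0 T1
  T0 -> a
  T1 -> b

Fill CYK table bottom-up, restricted to cells inside w[0..1]:
  [0..0]={T0}  "a"  orig:{}
  [1..1]={T0}  "a"  orig:{}
  [0..1]={A,B,S}  "aa"

Original NTs in T[0,1] deriving "aa": ["A", "B", "S"]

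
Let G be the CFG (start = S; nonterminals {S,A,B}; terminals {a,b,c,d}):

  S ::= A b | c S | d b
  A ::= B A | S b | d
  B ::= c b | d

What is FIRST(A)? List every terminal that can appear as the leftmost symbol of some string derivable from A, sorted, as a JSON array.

FIRST iteration:
[1]
  A via A→d: +{d}
  B via B→c b: +{c}
  B via B→d: +{d}
  S via S→A b: +{d}
  S via S→c S: +{c}
  S: {c,d}  A: {d}  B: {c,d}
[2]
  A via A→B A: +{c}
  S: {c,d}  A: {c,d}  B: {c,d}
[3] — fixpoint
  S: {c,d}  A: {c,d}  B: {c,d}

FIRST(A) = ["c", "d"]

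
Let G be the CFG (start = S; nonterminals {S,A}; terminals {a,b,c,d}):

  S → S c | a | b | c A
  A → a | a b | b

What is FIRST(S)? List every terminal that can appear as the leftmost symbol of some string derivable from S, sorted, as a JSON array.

FIRST sets, iterate to fixpoint:
pass 1:
  A via A→a: +{a}
  A via A→b: +{b}
  S via S→a: +{a}
  S via S→b: +{b}
  S via S→c A: +{c}
  FIRST(S)={a,b,c}  FIRST(A)={a,b}
pass 2: — fixpoint
  FIRST(S)={a,b,c}  FIRST(A)={a,b}

FIRST(S) = ["a", "b", "c"]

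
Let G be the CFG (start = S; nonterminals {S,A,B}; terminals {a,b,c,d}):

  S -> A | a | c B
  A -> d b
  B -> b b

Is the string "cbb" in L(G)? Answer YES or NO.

Convert to CNF:
  S -> T0 T1 | T2 B | a
  A -> T0 T1
  B -> T1 T1
  T0 -> d
  T1 -> b
  T2 -> c

Fill CYK table bottom-up:
  T[0,0] 'c' = {T2}  orig:{}
  T[1,1] 'b' = {T1}  orig:{}
  T[2,2] 'b' = {T1}  orig:{}
  T[0,1] 'cb' = ∅
  T[1,2] 'bb' = {B}
  T[0,2] 'cbb' = {S}

S ∈ T[0,2] ⇒ YES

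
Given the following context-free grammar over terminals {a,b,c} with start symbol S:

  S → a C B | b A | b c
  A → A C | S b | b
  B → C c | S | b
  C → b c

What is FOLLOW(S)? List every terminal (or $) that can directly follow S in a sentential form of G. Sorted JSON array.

Compute FIRST by fixpoint:
[1]
  A via A→b: +{b}
  B via B→b: +{b}
  C via C→b c: +{b}
  S via S→a C B: +{a}
  S via S→b A: +{b}
  S: {a,b}  A: {b}  B: {b}  C: {b}
[2]
  A via A→S b: +{a}
  B via B→S: +{a}
  S: {a,b}  A: {a,b}  B: {a,b}  C: {b}
[3] (stable)
  S: {a,b}  A: {a,b}  B: {a,b}  C: {b}

FOLLOW iteration:
FOLLOW(S) := {$}
round 1:
  A→A C: FOLLOW(A) ⊇ FIRST(C) = {b}; new: +{b}
  A→A C: FOLLOW(C) ⊇ FOLLOW(A) ⊇ {b}; new: +{b}
  A→S b: FOLLOW(S) ⊇ FIRST(b) = {b}; new: +{b}
  B→C c: FOLLOW(C) ⊇ FIRST(c) = {c}; new: +{c}
  S→a C B: FOLLOW(C) ⊇ FIRST(B) = {a,b}; new: +{a}
  S→a C B: FOLLOW(B) ⊇ FOLLOW(S) ⊇ {$,b}; new: +{$,b}
  S→b A: FOLLOW(A) ⊇ FOLLOW(S) ⊇ {$,b}; new: +{$}
  S: {$,b}  A: {$,b}  B: {$,b}  C: {a,b,c}
round 2:
  A→A C: FOLLOW(C) ⊇ FOLLOW(A) ⊇ {$,b}; new: +{$}
  S: {$,b}  A: {$,b}  B: {$,b}  C: {$,a,b,c}
round 3: (stable)
  S: {$,b}  A: {$,b}  B: {$,b}  C: {$,a,b,c}

FOLLOW(S) = ["$", "b"]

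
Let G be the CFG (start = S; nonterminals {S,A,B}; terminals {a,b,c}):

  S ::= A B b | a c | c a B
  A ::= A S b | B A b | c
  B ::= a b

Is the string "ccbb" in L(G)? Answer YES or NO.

CNF form of G:
  S -> A X5 | T1 T2 | T2 X6
  A -> A X3 | B X4 | c
  B -> T1 T0
  T0 -> b
  T1 -> a
  T2 -> c
  X3 -> S T0
  X4 -> A T0
  X5 -> B T0
  X6 -> T1 B

CYK table (by increasing span):
  cell(0,0) c: {A,T2}  orig:{A}
  cell(1,1) c: {A,T2}  orig:{A}
  cell(2,2) b: {T0}  orig:{}
  cell(3,3) b: {T0}  orig:{}
  cell(0,1) cc: ∅
  cell(1,2) cb: {X4}  orig:{}
  cell(2,3) bb: ∅
  cell(0,2) ccb: ∅
  cell(1,3) cbb: ∅
  cell(0,3) ccbb: ∅

S ∉ T[0,3] ⇒ NO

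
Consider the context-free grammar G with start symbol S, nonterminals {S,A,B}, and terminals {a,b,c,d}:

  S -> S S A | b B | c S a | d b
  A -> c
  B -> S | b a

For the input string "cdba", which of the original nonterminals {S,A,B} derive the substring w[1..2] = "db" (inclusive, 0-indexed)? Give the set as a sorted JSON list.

Convert to CNF:
  S -> S X6 | T0 B | T2 X7 | T3 T0
  A -> c
  B -> S X4 | T0 B | T0 T1 | T2 X5 | T3 T0
  T0 -> b
  T1 -> a
  T2 -> c
  T3 -> d
  X4 -> S A
  X5 -> S T1
  X6 -> S A
  X7 -> S T1

CYK fill (cells [i..j] with 1 ≤ i ≤ j ≤ 2 only):
  cell(1,1) d: {T3}  orig:{}
  cell(2,2) b: {T0}  orig:{}
  cell(1,2) db: {B,S}

Original NTs in T[1,2] deriving "db": ["B", "S"]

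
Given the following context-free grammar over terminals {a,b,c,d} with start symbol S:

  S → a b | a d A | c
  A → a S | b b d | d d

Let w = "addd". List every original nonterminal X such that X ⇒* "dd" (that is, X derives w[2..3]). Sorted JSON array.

Convert to CNF:
  S -> T0 T1 | T0 X4 | c
  A -> T0 S | T1 X3 | T2 T2
  T0 -> a
  T1 -> b
  T2 -> d
  X3 -> T1 T2
  X4 -> T2 A

CYK table (by increasing span) — only the sub-triangle for w[2..3]:
  cell(2,2) d: {T2}  orig:{}
  cell(3,3) d: {T2}  orig:{}
  cell(2,3) dd: {A}

Original NTs in T[2,3] deriving "dd": ["A"]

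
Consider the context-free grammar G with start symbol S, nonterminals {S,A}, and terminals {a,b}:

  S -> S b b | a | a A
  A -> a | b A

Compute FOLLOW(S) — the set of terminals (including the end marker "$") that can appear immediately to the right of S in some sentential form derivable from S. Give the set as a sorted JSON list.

Compute FIRST by fixpoint:
round 1:
  A via A→a: +{a}
  A via A→b A: +{b}
  S via S→a: +{a}
  FIRST(S)={a}  FIRST(A)={a,b}
round 2: (no change)
  FIRST(S)={a}  FIRST(A)={a,b}

Compute FOLLOW by fixpoint:
FOLLOW(S) := {$}
round 1:
  S→S b b: FOLLOW(S) ⊇ FIRST(b) = {b}; new: +{b}
  S→a A: FOLLOW(A) ⊇ FOLLOW(S) ⊇ {$,b}; new: +{$,b}
  FOLLOW(S)={$,b}  FOLLOW(A)={$,b}
round 2: — fixpoint
  FOLLOW(S)={$,b}  FOLLOW(A)={$,b}

FOLLOW(S) = ["$", "b"]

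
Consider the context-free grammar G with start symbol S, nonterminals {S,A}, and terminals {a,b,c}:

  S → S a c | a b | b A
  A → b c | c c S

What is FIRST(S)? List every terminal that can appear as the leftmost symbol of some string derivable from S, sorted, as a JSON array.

FIRST iteration:
[1]
  A via A→b c: +{b}
  A via A→c c S: +{c}
  S via S→a b: +{a}
  S via S→b A: +{b}
  FIRST(S)={a,b}  FIRST(A)={b,c}
[2] (no change)
  FIRST(S)={a,b}  FIRST(A)={b,c}

FIRST(S) = ["a", "b"]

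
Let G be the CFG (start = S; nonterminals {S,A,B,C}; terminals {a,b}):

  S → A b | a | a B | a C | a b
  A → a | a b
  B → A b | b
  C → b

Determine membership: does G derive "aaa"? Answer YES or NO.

CNF form of G:
  S -> A T1 | T0 B | T0 C | T0 T1 | a
  A -> T0 T1 | a
  B -> A T1 | b
  C -> b
  T0 -> a
  T1 -> b

CYK table (by increasing span):
  T[0,0] 'a' = {A,S,T0}  orig:{A,S}
  T[1,1] 'a' = {A,S,T0}  orig:{A,S}
  T[2,2] 'a' = {A,S,T0}  orig:{A,S}
  T[0,1] 'aa' = ∅
  T[1,2] 'aa' = ∅
  T[0,2] 'aaa' = ∅

S ∉ T[0,2] ⇒ NO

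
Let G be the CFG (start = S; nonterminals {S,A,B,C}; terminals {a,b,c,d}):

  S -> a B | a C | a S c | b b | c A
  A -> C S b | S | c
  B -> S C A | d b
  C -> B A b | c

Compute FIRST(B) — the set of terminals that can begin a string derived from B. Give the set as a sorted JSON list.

FIRST iteration:
round 1:
  A via A→c: +{c}
  B via B→d b: +{d}
  C via C→B A b: +{d}
  C via C→c: +{c}
  S via S→a B: +{a}
  S via S→b b: +{b}
  S via S→c A: +{c}
  S: {a,b,c}  A: {c}  B: {d}  C: {c,d}
round 2:
  A via A→C S b: +{d}
  A via A→S: +{a,b}
  B via B→S C A: +{a,b,c}
  C via C→B A b: +{a,b}
  S: {a,b,c}  A: {a,b,c,d}  B: {a,b,c,d}  C: {a,b,c,d}
round 3: — fixpoint
  S: {a,b,c}  A: {a,b,c,d}  B: {a,b,c,d}  C: {a,b,c,d}

FIRST(B) = ["a", "b", "c", "d"]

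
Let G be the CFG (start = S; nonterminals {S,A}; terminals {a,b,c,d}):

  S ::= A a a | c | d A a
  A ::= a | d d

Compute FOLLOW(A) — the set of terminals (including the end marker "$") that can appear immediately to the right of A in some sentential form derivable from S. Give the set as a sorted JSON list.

FIRST iteration:
[1]
  A via A→a: +{a}
  A via A→d d: +{d}
  S via S→A a a: +{a,d}
  S via S→c: +{c}
  FIRST[S]={a,c,d}  FIRST[A]={a,d}
[2] (no change)
  FIRST[S]={a,c,d}  FIRST[A]={a,d}

FOLLOW iteration:
seed FOLLOW(S) with $
round 1:
  S→A a a: FOLLOW(A) ⊇ FIRST(a) = {a}; new: +{a}
  FOLLOW[S]={$}  FOLLOW[A]={a}
round 2: done
  FOLLOW[S]={$}  FOLLOW[A]={a}

FOLLOW(A) = ["a"]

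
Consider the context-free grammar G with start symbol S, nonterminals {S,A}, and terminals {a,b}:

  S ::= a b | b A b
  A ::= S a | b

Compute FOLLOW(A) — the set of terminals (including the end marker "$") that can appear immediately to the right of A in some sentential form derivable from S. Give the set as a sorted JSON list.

FIRST iteration:
[1]
  A via A→b: +{b}
  S via S→a b: +{a}
  S via S→b A b: +{b}
  S: {a,b}  A: {b}
[2]
  A via A→S a: +{a}
  S: {a,b}  A: {a,b}
[3] (stable)
  S: {a,b}  A: {a,b}

FOLLOW iteration:
FOLLOW(S) := {$}
pass 1:
  A→S a: FOLLOW(S) ⊇ FIRST(a) = {a}; new: +{a}
  S→b A b: FOLLOW(A) ⊇ FIRST(b) = {b}; new: +{b}
  FOLLOW(S)={$,a}  FOLLOW(A)={b}
pass 2: (no change)
  FOLLOW(S)={$,a}  FOLLOW(A)={b}

FOLLOW(A) = ["b"]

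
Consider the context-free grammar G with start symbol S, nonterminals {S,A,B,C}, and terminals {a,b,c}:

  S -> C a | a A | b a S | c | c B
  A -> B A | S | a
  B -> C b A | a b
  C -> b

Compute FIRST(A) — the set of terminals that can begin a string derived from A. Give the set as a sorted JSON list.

Compute FIRST by fixpoint:
round 1:
  A via A→a: +{a}
  B via B→a b: +{a}
  C via C→b: +{b}
  S via S→C a: +{b}
  S via S→a A: +{a}
  S via S→c: +{c}
  FIRST[S]={a,b,c}  FIRST[A]={a}  FIRST[B]={a}  FIRST[C]={b}
round 2:
  A via A→S: +{b,c}
  B via B→C b A: +{b}
  FIRST[S]={a,b,c}  FIRST[A]={a,b,c}  FIRST[B]={a,b}  FIRST[C]={b}
round 3: (stable)
  FIRST[S]={a,b,c}  FIRST[A]={a,b,c}  FIRST[B]={a,b}  FIRST[C]={b}

FIRST(A) = ["a", "b", "c"]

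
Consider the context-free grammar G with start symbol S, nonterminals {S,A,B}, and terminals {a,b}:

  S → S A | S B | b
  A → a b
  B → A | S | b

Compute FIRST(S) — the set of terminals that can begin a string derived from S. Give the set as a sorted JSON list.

FIRST sets, iterate to fixpoint:
pass 1:
  A via A→a b: +{a}
  B via B→A: +{a}
  B via B→b: +{b}
  S via S→b: +{b}
  FIRST(S)={b}  FIRST(A)={a}  FIRST(B)={a,b}
pass 2: (stable)
  FIRST(S)={b}  FIRST(A)={a}  FIRST(B)={a,b}

FIRST(S) = ["b"]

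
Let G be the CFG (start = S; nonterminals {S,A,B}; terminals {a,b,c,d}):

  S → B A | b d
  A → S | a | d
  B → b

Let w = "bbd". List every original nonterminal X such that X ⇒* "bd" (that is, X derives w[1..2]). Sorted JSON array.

CNF form of G:
  S -> B A | T0 T1
  A -> B A | T0 T1 | a | d
  B -> b
  T0 -> b
  T1 -> d

CYK table (by increasing span) (cells [i..j] with 1 ≤ i ≤ j ≤ 2 only):
  T[1,1] 'b' = {B,T0}  orig:{B}
  T[2,2] 'd' = {A,T1}  orig:{A}
  T[1,2] 'bd' = {A,S}

Original NTs in T[1,2] deriving "bd": ["A", "S"]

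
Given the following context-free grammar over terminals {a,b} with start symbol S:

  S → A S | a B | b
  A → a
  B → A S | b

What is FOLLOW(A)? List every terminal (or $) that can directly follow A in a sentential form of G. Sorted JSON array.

FIRST iteration:
iter 1:
  A via A→a: +{a}
  B via B→A S: +{a}
  B via B→b: +{b}
  S via S→A S: +{a}
  S via S→b: +{b}
  S: {a,b}  A: {a}  B: {a,b}
iter 2: — fixpoint
  S: {a,b}  A: {a}  B: {a,b}

FOLLOW sets:
seed FOLLOW(S) with $
round 1:
  B→A S: FOLLOW(A) ⊇ FIRST(S) = {a,b}; new: +{a,b}
  S→a B: FOLLOW(B) ⊇ FOLLOW(S) ⊇ {$}; new: +{$}
  FOLLOW(S)={$}  FOLLOW(A)={a,b}  FOLLOW(B)={$}
round 2: (stable)
  FOLLOW(S)={$}  FOLLOW(A)={a,b}  FOLLOW(B)={$}

FOLLOW(A) = ["a", "b"]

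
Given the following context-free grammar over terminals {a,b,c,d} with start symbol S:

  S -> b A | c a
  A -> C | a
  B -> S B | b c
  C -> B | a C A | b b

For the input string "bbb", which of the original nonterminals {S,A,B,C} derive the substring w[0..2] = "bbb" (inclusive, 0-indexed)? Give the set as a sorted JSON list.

Convert to CNF:
  S -> T1 A | T2 T0
  A -> S B | T0 X3 | T1 T1 | T1 T2 | a
  B -> S B | T1 T2
  C -> S B | T0 X4 | T1 T1 | T1 T2
  T0 -> a
  T1 -> b
  T2 -> c
  X3 -> C A
  X4 -> C A

CYK fill — only the sub-triangle for w[0..2]:
  [0..0]={T1}  "b"  orig:{}
  [1..1]={T1}  "b"  orig:{}
  [2..2]={T1}  "b"  orig:{}
  [0..1]={A,C}  "bb"
  [1..2]={A,C}  "bb"
  [0..2]={S}  "bbb"

Original NTs in T[0,2] deriving "bbb": ["S"]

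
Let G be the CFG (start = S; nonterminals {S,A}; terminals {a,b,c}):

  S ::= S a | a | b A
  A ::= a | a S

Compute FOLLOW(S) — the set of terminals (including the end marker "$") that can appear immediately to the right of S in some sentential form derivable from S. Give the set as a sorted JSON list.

FIRST sets, iterate to fixpoint:
[1]
  A via A→a: +{a}
  S via S→a: +{a}
  S via S→b A: +{b}
  FIRST[S]={a,b}  FIRST[A]={a}
[2] — fixpoint
  FIRST[S]={a,b}  FIRST[A]={a}

Compute FOLLOW by fixpoint:
seed FOLLOW(S) with $
pass 1:
  S→S a: FOLLOW(S) ⊇ FIRST(a) = {a}; new: +{a}
  S→b A: FOLLOW(A) ⊇ FOLLOW(S) ⊇ {$,a}; new: +{$,a}
  FOLLOW(S)={$,a}  FOLLOW(A)={$,a}
pass 2: done
  FOLLOW(S)={$,a}  FOLLOW(A)={$,a}

FOLLOW(S) = ["$", "a"]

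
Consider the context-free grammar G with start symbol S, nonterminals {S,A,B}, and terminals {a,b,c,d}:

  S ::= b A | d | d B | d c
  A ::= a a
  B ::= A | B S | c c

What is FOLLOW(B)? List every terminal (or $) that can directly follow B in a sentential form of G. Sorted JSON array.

FIRST iteration:
iter 1:
  A via A→a a: +{a}
  B via B→A: +{a}
  B via B→c c: +{c}
  S via S→b A: +{b}
  S via S→d: +{d}
  FIRST(S)={b,d}  FIRST(A)={a}  FIRST(B)={a,c}
iter 2: (stable)
  FIRST(S)={b,d}  FIRST(A)={a}  FIRST(B)={a,c}

FOLLOW sets:
seed FOLLOW(S) with $
iter 1:
  B→B S: FOLLOW(B) ⊇ FIRST(S) = {b,d}; new: +{b,d}
  B→B S: FOLLOW(S) ⊇ FOLLOW(B) ⊇ {b,d}; new: +{b,d}
  S→b A: FOLLOW(A) ⊇ FOLLOW(S) ⊇ {$,b,d}; new: +{$,b,d}
  S→d B: FOLLOW(B) ⊇ FOLLOW(S) ⊇ {$,b,d}; new: +{$}
  FOLLOW(S)={$,b,d}  FOLLOW(A)={$,b,d}  FOLLOW(B)={$,b,d}
iter 2: done
  FOLLOW(S)={$,b,d}  FOLLOW(A)={$,b,d}  FOLLOW(B)={$,b,d}

FOLLOW(B) = ["$", "b", "d"]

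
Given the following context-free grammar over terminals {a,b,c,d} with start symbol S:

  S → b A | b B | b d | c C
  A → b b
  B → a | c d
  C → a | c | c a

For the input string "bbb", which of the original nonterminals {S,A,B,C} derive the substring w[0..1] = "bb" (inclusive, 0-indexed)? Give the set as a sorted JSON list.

CNF form of G:
  S -> T0 A | T0 B | T0 T2 | T1 C
  A -> T0 T0
  B -> T1 T2 | a
  C -> T1 T3 | a | c
  T0 -> b
  T1 -> c
  T2 -> d
  T3 -> a

Fill CYK table bottom-up — only the sub-triangle for w[0..1]:
  [0..0]={T0}  "b"  orig:{}
  [1..1]={T0}  "b"  orig:{}
  [0..1]={A}  "bb"

Original NTs in T[0,1] deriving "bb": ["A"]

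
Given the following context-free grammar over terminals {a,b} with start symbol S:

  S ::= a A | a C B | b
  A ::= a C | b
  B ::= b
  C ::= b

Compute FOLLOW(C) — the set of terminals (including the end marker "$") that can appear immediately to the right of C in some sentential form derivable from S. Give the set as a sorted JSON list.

Compute FIRST by fixpoint:
iter 1:
  A via A→a C: +{a}
  A via A→b: +{b}
  B via B→b: +{b}
  C via C→b: +{b}
  S via S→a A: +{a}
  S via S→b: +{b}
  FIRST[S]={a,b}  FIRST[A]={a,b}  FIRST[B]={b}  FIRST[C]={b}
iter 2: (no change)
  FIRST[S]={a,b}  FIRST[A]={a,b}  FIRST[B]={b}  FIRST[C]={b}

FOLLOW iteration:
seed FOLLOW(S) with $
iter 1:
  S→a A: FOLLOW(A) ⊇ FOLLOW(S) ⊇ {$}; new: +{$}
  S→a C B: FOLLOW(C) ⊇ FIRST(B) = {b}; new: +{b}
  S→a C B: FOLLOW(B) ⊇ FOLLOW(S) ⊇ {$}; new: +{$}
  FOLLOW[S]={$}  FOLLOW[A]={$}  FOLLOW[B]={$}  FOLLOW[C]={b}
iter 2:
  A→a C: FOLLOW(C) ⊇ FOLLOW(A) ⊇ {$}; new: +{$}
  FOLLOW[S]={$}  FOLLOW[A]={$}  FOLLOW[B]={$}  FOLLOW[C]={$,b}
iter 3: done
  FOLLOW[S]={$}  FOLLOW[A]={$}  FOLLOW[B]={$}  FOLLOW[C]={$,b}

FOLLOW(C) = ["$", "b"]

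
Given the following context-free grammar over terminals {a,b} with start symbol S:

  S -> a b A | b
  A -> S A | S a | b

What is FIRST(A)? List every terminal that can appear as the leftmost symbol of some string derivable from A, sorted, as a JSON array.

Compute FIRST by fixpoint:
[1]
  A via A→b: +{b}
  S via S→a b A: +{a}
  S via S→b: +{b}
  S: {a,b}  A: {b}
[2]
  A via A→S A: +{a}
  S: {a,b}  A: {a,b}
[3] (stable)
  S: {a,b}  A: {a,b}

FIRST(A) = ["a", "b"]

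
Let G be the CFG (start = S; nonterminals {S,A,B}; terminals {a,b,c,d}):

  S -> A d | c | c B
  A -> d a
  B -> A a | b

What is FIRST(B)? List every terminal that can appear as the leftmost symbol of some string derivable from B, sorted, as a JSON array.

FIRST iteration:
round 1:
  A via A→d a: +{d}
  B via B→A a: +{d}
  B via B→b: +{b}
  S via S→A d: +{d}
  S via S→c: +{c}
  FIRST[S]={c,d}  FIRST[A]={d}  FIRST[B]={b,d}
round 2: (no change)
  FIRST[S]={c,d}  FIRST[A]={d}  FIRST[B]={b,d}

FIRST(B) = ["b", "d"]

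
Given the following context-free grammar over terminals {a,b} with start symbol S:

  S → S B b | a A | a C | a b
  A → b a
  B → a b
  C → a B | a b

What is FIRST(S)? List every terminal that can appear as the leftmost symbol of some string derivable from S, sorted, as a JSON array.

FIRST sets, iterate to fixpoint:
round 1:
  A via A→b a: +{b}
  B via B→a b: +{a}
  C via C→a B: +{a}
  S via S→a A: +{a}
  FIRST[S]={a}  FIRST[A]={b}  FIRST[B]={a}  FIRST[C]={a}
round 2: (no change)
  FIRST[S]={a}  FIRST[A]={b}  FIRST[B]={a}  FIRST[C]={a}

FIRST(S) = ["a"]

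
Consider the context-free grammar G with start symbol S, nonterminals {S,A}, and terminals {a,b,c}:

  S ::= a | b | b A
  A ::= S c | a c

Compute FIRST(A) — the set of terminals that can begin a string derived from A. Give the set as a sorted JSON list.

FIRST iteration:
iter 1:
  A via A→a c: +{a}
  S via S→a: +{a}
  S via S→b: +{b}
  FIRST(S)={a,b}  FIRST(A)={a}
iter 2:
  A via A→S c: +{b}
  FIRST(S)={a,b}  FIRST(A)={a,b}
iter 3: — fixpoint
  FIRST(S)={a,b}  FIRST(A)={a,b}

FIRST(A) = ["a", "b"]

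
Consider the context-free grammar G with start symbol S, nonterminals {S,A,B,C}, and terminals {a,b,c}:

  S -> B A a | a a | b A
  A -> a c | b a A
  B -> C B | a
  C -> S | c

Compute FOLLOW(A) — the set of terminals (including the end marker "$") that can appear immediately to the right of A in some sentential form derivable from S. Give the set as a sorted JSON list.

FIRST sets, iterate to fixpoint:
pass 1:
  A via A→a c: +{a}
  A via A→b a A: +{b}
  B via B→a: +{a}
  C via C→c: +{c}
  S via S→B A a: +{a}
  S via S→b A: +{b}
  S: {a,b}  A: {a,b}  B: {a}  C: {c}
pass 2:
  B via B→C B: +{c}
  C via C→S: +{a,b}
  S via S→B A a: +{c}
  S: {a,b,c}  A: {a,b}  B: {a,c}  C: {a,b,c}
pass 3:
  B via B→C B: +{b}
  S: {a,b,c}  A: {a,b}  B: {a,b,c}  C: {a,b,c}
pass 4: — fixpoint
  S: {a,b,c}  A: {a,b}  B: {a,b,c}  C: {a,b,c}

FOLLOW iteration:
FOLLOW(S) := {$}
round 1:
  B→C B: FOLLOW(C) ⊇ FIRST(B) = {a,b,c}; new: +{a,b,c}
  C→S: FOLLOW(S) ⊇ FOLLOW(C) ⊇ {a,b,c}; new: +{a,b,c}
  S→B A a: FOLLOW(B) ⊇ FIRST(A) = {a,b}; new: +{a,b}
  S→B A a: FOLLOW(A) ⊇ FIRST(a) = {a}; new: +{a}
  S→b A: FOLLOW(A) ⊇ FOLLOW(S) ⊇ {$,a,b,c}; new: +{$,b,c}
  FOLLOW[S]={$,a,b,c}  FOLLOW[A]={$,a,b,c}  FOLLOW[B]={a,b}  FOLLOW[C]={a,b,c}
round 2: done
  FOLLOW[S]={$,a,b,c}  FOLLOW[A]={$,a,b,c}  FOLLOW[B]={a,b}  FOLLOW[C]={a,b,c}

FOLLOW(A) = ["$", "a", "b", "c"]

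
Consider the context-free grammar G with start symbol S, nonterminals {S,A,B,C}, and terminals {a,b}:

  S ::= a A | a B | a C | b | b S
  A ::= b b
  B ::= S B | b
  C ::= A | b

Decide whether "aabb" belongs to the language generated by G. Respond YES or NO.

Convert to CNF:
  S -> T0 S | T1 A | T1 B | T1 C | b
  A -> T0 T0
  B -> S B | b
  C -> T0 T0 | b
  T0 -> b
  T1 -> a

CYK table (by increasing span):
  T[0,0] 'a' = {T1}  orig:{}
  T[1,1] 'a' = {T1}  orig:{}
  T[2,2] 'b' = {B,C,S,T0}  orig:{B,C,S}
  T[3,3] 'b' = {B,C,S,T0}  orig:{B,C,S}
  T[0,1] 'aa' = ∅
  T[1,2] 'ab' = {S}
  T[2,3] 'bb' = {A,B,C,S}
  T[0,2] 'aab' = ∅
  T[1,3] 'abb' = {B,S}
  T[0,3] 'aabb' = {S}

S ∈ T[0,3] ⇒ YES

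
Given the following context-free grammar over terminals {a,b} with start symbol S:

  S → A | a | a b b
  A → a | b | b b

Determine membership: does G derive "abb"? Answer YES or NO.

Convert to CNF:
  S -> T0 T0 | T1 X2 | a | b
  A -> T0 T0 | a | b
  T0 -> b
  T1 -> a
  X2 -> T0 T0

Fill CYK table bottom-up:
  [0..0]={A,S,T1}  "a"  orig:{A,S}
  [1..1]={A,S,T0}  "b"  orig:{A,S}
  [2..2]={A,S,T0}  "b"  orig:{A,S}
  [0..1]=∅  "ab"
  [1..2]={A,S,X2}  "bb"  orig:{A,S}
  [0..2]={S}  "abb"

S ∈ T[0,2] ⇒ YES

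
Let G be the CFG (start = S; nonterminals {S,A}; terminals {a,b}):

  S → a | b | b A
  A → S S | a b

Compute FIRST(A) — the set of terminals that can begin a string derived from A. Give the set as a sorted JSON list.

FIRST iteration:
iter 1:
  A via A→a b: +{a}
  S via S→a: +{a}
  S via S→b: +{b}
  FIRST[S]={a,b}  FIRST[A]={a}
iter 2:
  A via A→S S: +{b}
  FIRST[S]={a,b}  FIRST[A]={a,b}
iter 3: — fixpoint
  FIRST[S]={a,b}  FIRST[A]={a,b}

FIRST(A) = ["a", "b"]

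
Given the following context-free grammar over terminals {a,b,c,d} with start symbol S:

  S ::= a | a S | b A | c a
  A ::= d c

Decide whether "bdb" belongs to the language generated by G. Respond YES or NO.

Convert to CNF:
  S -> T1 T2 | T2 S | T3 A | a
  A -> T0 T1
  T0 -> d
  T1 -> c
  T2 -> a
  T3 -> b

CYK fill:
  T[0,0] 'b' = {T3}  orig:{}
  T[1,1] 'd' = {T0}  orig:{}
  T[2,2] 'b' = {T3}  orig:{}
  T[0,1] 'bd' = ∅
  T[1,2] 'db' = ∅
  T[0,2] 'bdb' = ∅

S ∉ T[0,2] ⇒ NO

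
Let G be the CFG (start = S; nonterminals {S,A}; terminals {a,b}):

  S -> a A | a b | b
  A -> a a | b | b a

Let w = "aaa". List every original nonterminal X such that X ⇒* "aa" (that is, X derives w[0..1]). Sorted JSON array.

CNF form of G:
  S -> T0 A | T0 T1 | b
  A -> T0 T0 | T1 T0 | b
  T0 -> a
  T1 -> b

CYK table (by increasing span) — only the sub-triangle for w[0..1]:
  [0..0]={T0}  "a"  orig:{}
  [1..1]={T0}  "a"  orig:{}
  [0..1]={A}  "aa"

Original NTs in T[0,1] deriving "aa": ["A"]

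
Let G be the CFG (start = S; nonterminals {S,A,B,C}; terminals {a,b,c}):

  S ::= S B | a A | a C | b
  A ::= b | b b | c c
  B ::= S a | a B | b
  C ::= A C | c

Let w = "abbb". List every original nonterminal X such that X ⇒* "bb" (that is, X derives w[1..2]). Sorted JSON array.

CNF form of G:
  S -> S B | T2 A | T2 C | b
  A -> T0 T0 | T1 T1 | b
  B -> S T2 | T2 B | b
  C -> A C | c
  T0 -> b
  T1 -> c
  T2 -> a

Fill CYK table bottom-up (cells [i..j] with 1 ≤ i ≤ j ≤ 2 only):
  cell(1,1) b: {A,B,S,T0}  orig:{A,B,S}
  cell(2,2) b: {A,B,S,T0}  orig:{A,B,S}
  cell(1,2) bb: {A,S}

Original NTs in T[1,2] deriving "bb": ["A", "S"]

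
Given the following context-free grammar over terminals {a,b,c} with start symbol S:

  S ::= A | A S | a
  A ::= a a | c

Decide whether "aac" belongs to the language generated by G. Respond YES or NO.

CNF form of G:
  S -> A S | T0 T0 | a | c
  A -> T0 T0 | c
  T0 -> a

CYK fill:
  cell(0,0) a: {S,T0}  orig:{S}
  cell(1,1) a: {S,T0}  orig:{S}
  cell(2,2) c: {A,S}
  cell(0,1) aa: {A,S}
  cell(1,2) ac: ∅
  cell(0,2) aac: {S}

S ∈ T[0,2] ⇒ YES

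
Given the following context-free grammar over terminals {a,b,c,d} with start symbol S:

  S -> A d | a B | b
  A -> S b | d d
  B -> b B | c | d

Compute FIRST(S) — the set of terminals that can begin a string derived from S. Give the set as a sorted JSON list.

Compute FIRST by fixpoint:
pass 1:
  A via A→d d: +{d}
  B via B→b B: +{b}
  B via B→c: +{c}
  B via B→d: +{d}
  S via S→A d: +{d}
  S via S→a B: +{a}
  S via S→b: +{b}
  S: {a,b,d}  A: {d}  B: {b,c,d}
pass 2:
  A via A→S b: +{a,b}
  S: {a,b,d}  A: {a,b,d}  B: {b,c,d}
pass 3: — fixpoint
  S: {a,b,d}  A: {a,b,d}  B: {b,c,d}

FIRST(S) = ["a", "b", "d"]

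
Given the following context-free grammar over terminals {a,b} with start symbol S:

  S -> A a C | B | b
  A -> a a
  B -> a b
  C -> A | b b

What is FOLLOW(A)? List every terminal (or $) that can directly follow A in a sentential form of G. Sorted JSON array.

FIRST iteration:
[1]
  A via A→a a: +{a}
  B via B→a b: +{a}
  C via C→A: +{a}
  C via C→b b: +{b}
  S via S→A a C: +{a}
  S via S→b: +{b}
  FIRST[S]={a,b}  FIRST[A]={a}  FIRST[B]={a}  FIRST[C]={a,b}
[2] — fixpoint
  FIRST[S]={a,b}  FIRST[A]={a}  FIRST[B]={a}  FIRST[C]={a,b}

FOLLOW sets:
seed FOLLOW(S) with $
pass 1:
  S→A a C: FOLLOW(A) ⊇ FIRST(a) = {a}; new: +{a}
  S→A a C: FOLLOW(C) ⊇ FOLLOW(S) ⊇ {$}; new: +{$}
  S→B: FOLLOW(B) ⊇ FOLLOW(S) ⊇ {$}; new: +{$}
  S: {$}  A: {a}  B: {$}  C: {$}
pass 2:
  C→A: FOLLOW(A) ⊇ FOLLOW(C) ⊇ {$}; new: +{$}
  S: {$}  A: {$,a}  B: {$}  C: {$}
pass 3: (stable)
  S: {$}  A: {$,a}  B: {$}  C: {$}

FOLLOW(A) = ["$", "a"]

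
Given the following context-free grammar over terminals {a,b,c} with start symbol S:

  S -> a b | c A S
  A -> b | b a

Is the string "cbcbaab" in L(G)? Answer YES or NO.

CNF form of G:
  S -> T1 T0 | T2 X3
  A -> T0 T1 | b
  T0 -> b
  T1 -> a
  T2 -> c
  X3 -> A S

CYK fill:
  T[0,0] 'c' = {T2}  orig:{}
  T[1,1] 'b' = {A,T0}  orig:{A}
  T[2,2] 'c' = {T2}  orig:{}
  T[3,3] 'b' = {A,T0}  orig:{A}
  T[4,4] 'a' = {T1}  orig:{}
  T[5,5] 'a' = {T1}  orig:{}
  T[6,6] 'b' = {A,T0}  orig:{A}
  T[0,1] 'cb' = ∅
  T[1,2] 'bc' = ∅
  T[2,3] 'cb' = ∅
  T[3,4] 'ba' = {A}
  T[4,5] 'aa' = ∅
  T[5,6] 'ab' = {S}
  T[0,2] 'cbc' = ∅
  T[1,3] 'bcb' = ∅
  T[2,4] 'cba' = ∅
  T[3,5] 'baa' = ∅
  T[4,6] 'aab' = ∅
  T[0,3] 'cbcb' = ∅
  T[1,4] 'bcba' = ∅
  T[2,5] 'cbaa' = ∅
  T[3,6] 'baab' = {X3}  orig:{}
  T[0,4] 'cbcba' = ∅
  T[1,5] 'bcbaa' = ∅
  T[2,6] 'cbaab' = {S}
  T[0,5] 'cbcbaa' = ∅
  T[1,6] 'bcbaab' = {X3}  orig:{}
  T[0,6] 'cbcbaab' = {S}

S ∈ T[0,6] ⇒ YES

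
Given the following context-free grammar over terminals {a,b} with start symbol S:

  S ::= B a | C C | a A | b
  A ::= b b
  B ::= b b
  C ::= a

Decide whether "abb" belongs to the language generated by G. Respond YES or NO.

Convert to CNF:
  S -> B T1 | C C | T1 A | b
  A -> T0 T0
  B -> T0 T0
  C -> a
  T0 -> b
  T1 -> a

CYK fill:
  T[0,0] 'a' = {C,T1}  orig:{C}
  T[1,1] 'b' = {S,T0}  orig:{S}
  T[2,2] 'b' = {S,T0}  orig:{S}
  T[0,1] 'ab' = ∅
  T[1,2] 'bb' = {A,B}
  T[0,2] 'abb' = {S}

S ∈ T[0,2] ⇒ YES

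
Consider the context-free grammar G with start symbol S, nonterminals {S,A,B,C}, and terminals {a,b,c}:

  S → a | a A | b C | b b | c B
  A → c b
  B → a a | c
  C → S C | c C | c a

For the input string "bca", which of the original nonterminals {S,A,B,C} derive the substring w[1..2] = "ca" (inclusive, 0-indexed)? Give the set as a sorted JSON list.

Convert to CNF:
  S -> T0 B | T1 C | T1 T1 | T2 A | a
  A -> T0 T1
  B -> T2 T2 | c
  C -> S C | T0 C | T0 T2
  T0 -> c
  T1 -> b
  T2 -> a

CYK fill (cells [i..j] with 1 ≤ i ≤ j ≤ 2 only):
  [1..1]={B,T0}  "c"  orig:{B}
  [2..2]={S,T2}  "a"  orig:{S}
  [1..2]={C}  "ca"

Original NTs in T[1,2] deriving "ca": ["C"]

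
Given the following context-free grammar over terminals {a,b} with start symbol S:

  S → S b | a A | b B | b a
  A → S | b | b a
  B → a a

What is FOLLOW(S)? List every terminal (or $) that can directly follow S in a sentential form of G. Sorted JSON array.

FIRST iteration:
iter 1:
  A via A→b: +{b}
  B via B→a a: +{a}
  S via S→a A: +{a}
  S via S→b B: +{b}
  FIRST(S)={a,b}  FIRST(A)={b}  FIRST(B)={a}
iter 2:
  A via A→S: +{a}
  FIRST(S)={a,b}  FIRST(A)={a,b}  FIRST(B)={a}
iter 3: (stable)
  FIRST(S)={a,b}  FIRST(A)={a,b}  FIRST(B)={a}

FOLLOW sets:
initialize: $ ∈ FOLLOW(S)
pass 1:
  S→S b: FOLLOW(S) ⊇ FIRST(b) = {b}; new: +{b}
  S→a A: FOLLOW(A) ⊇ FOLLOW(S) ⊇ {$,b}; new: +{$,b}
  S→b B: FOLLOW(B) ⊇ FOLLOW(S) ⊇ {$,b}; new: +{$,b}
  S: {$,b}  A: {$,b}  B: {$,b}
pass 2: — fixpoint
  S: {$,b}  A: {$,b}  B: {$,b}

FOLLOW(S) = ["$", "b"]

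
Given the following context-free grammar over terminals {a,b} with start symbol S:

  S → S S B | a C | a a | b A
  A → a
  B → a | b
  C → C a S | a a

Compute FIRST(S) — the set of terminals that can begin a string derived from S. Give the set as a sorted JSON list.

FIRST iteration:
pass 1:
  A via A→a: +{a}
  B via B→a: +{a}
  B via B→b: +{b}
  C via C→a a: +{a}
  S via S→a C: +{a}
  S via S→b A: +{b}
  FIRST(S)={a,b}  FIRST(A)={a}  FIRST(B)={a,b}  FIRST(C)={a}
pass 2: — fixpoint
  FIRST(S)={a,b}  FIRST(A)={a}  FIRST(B)={a,b}  FIRST(C)={a}

FIRST(S) = ["a", "b"]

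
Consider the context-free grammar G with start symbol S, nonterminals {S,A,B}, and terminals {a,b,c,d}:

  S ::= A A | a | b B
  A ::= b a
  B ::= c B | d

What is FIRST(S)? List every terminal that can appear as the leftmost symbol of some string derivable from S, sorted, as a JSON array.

Compute FIRST by fixpoint:
round 1:
  A via A→b a: +{b}
  B via B→c B: +{c}
  B via B→d: +{d}
  S via S→A A: +{b}
  S via S→a: +{a}
  FIRST[S]={a,b}  FIRST[A]={b}  FIRST[B]={c,d}
round 2: (no change)
  FIRST[S]={a,b}  FIRST[A]={b}  FIRST[B]={c,d}

FIRST(S) = ["a", "b"]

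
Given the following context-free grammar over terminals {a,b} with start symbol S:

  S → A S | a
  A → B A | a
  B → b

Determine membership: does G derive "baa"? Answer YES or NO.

CNF form of G:
  S -> A S | a
  A -> B A | a
  B -> b

CYK fill:
  [0..0]={B}  "b"
  [1..1]={A,S}  "a"
  [2..2]={A,S}  "a"
  [0..1]={A}  "ba"
  [1..2]={S}  "aa"
  [0..2]={S}  "baa"

S ∈ T[0,2] ⇒ YES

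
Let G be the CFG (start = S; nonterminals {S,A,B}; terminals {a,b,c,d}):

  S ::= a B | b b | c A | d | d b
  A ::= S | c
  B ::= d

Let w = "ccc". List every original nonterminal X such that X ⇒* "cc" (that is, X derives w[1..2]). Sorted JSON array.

Convert to CNF:
  S -> T0 B | T1 T1 | T2 A | T3 T1 | d
  A -> T0 B | T1 T1 | T2 A | T3 T1 | c | d
  B -> d
  T0 -> a
  T1 -> b
  T2 -> c
  T3 -> d

CYK fill — only the sub-triangle for w[1..2]:
  [1..1]={A,T2}  "c"  orig:{A}
  [2..2]={A,T2}  "c"  orig:{A}
  [1..2]={A,S}  "cc"

Original NTs in T[1,2] deriving "cc": ["A", "S"]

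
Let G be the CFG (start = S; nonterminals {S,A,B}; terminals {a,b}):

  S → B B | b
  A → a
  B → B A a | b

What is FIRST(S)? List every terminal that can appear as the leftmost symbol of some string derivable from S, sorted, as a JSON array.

Compute FIRST by fixpoint:
[1]
  A via A→a: +{a}
  B via B→b: +{b}
  S via S→B B: +{b}
  FIRST[S]={b}  FIRST[A]={a}  FIRST[B]={b}
[2] — fixpoint
  FIRST[S]={b}  FIRST[A]={a}  FIRST[B]={b}

FIRST(S) = ["b"]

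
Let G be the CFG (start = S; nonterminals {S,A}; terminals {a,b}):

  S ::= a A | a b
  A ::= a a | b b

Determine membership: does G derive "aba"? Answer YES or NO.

CNF form of G:
  S -> T0 A | T0 T1
  A -> T0 T0 | T1 T1
  T0 -> a
  T1 -> b

CYK fill:
  [0..0]={T0}  "a"  orig:{}
  [1..1]={T1}  "b"  orig:{}
  [2..2]={T0}  "a"  orig:{}
  [0..1]={S}  "ab"
  [1..2]=∅  "ba"
  [0..2]=∅  "aba"

S ∉ T[0,2] ⇒ NO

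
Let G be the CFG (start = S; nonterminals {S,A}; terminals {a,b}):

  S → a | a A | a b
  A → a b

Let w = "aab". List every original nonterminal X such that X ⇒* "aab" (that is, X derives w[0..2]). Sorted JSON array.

Convert to CNF:
  S -> T0 A | T0 T1 | a
  A -> T0 T1
  T0 -> a
  T1 -> b

CYK table (by increasing span) (cells [i..j] with 0 ≤ i ≤ j ≤ 2 only):
  T[0,0] 'a' = {S,T0}  orig:{S}
  T[1,1] 'a' = {S,T0}  orig:{S}
  T[2,2] 'b' = {T1}  orig:{}
  T[0,1] 'aa' = ∅
  T[1,2] 'ab' = {A,S}
  T[0,2] 'aab' = {S}

Original NTs in T[0,2] deriving "aab": ["S"]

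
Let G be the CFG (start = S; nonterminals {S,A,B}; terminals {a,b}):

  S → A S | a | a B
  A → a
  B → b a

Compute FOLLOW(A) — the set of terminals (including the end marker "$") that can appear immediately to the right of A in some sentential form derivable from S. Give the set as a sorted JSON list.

FIRST iteration:
round 1:
  A via A→a: +{a}
  B via B→b a: +{b}
  S via S→A S: +{a}
  S: {a}  A: {a}  B: {b}
round 2: done
  S: {a}  A: {a}  B: {b}

Compute FOLLOW by fixpoint:
initialize: $ ∈ FOLLOW(S)
[1]
  S→A S: FOLLOW(A) ⊇ FIRST(S) = {a}; new: +{a}
  S→a B: FOLLOW(B) ⊇ FOLLOW(S) ⊇ {$}; new: +{$}
  FOLLOW[S]={$}  FOLLOW[A]={a}  FOLLOW[B]={$}
[2] done
  FOLLOW[S]={$}  FOLLOW[A]={a}  FOLLOW[B]={$}

FOLLOW(A) = ["a"]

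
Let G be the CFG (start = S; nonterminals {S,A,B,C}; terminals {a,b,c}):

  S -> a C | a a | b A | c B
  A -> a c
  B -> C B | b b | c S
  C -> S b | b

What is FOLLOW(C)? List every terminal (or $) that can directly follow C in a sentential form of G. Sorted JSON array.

Compute FIRST by fixpoint:
round 1:
  A via A→a c: +{a}
  B via B→b b: +{b}
  B via B→c S: +{c}
  C via C→b: +{b}
  S via S→a C: +{a}
  S via S→b A: +{b}
  S via S→c B: +{c}
  FIRST(S)={a,b,c}  FIRST(A)={a}  FIRST(B)={b,c}  FIRST(C)={b}
round 2:
  C via C→S b: +{a,c}
  FIRST(S)={a,b,c}  FIRST(A)={a}  FIRST(B)={b,c}  FIRST(C)={a,b,c}
round 3:
  B via B→C B: +{a}
  FIRST(S)={a,b,c}  FIRST(A)={a}  FIRST(B)={a,b,c}  FIRST(C)={a,b,c}
round 4: (no change)
  FIRST(S)={a,b,c}  FIRST(A)={a}  FIRST(B)={a,b,c}  FIRST(C)={a,b,c}

Compute FOLLOW by fixpoint:
seed FOLLOW(S) with $
iter 1:
  B→C B: FOLLOW(C) ⊇ FIRST(B) = {a,b,c}; new: +{a,b,c}
  C→S b: FOLLOW(S) ⊇ FIRST(b) = {b}; new: +{b}
  S→a C: FOLLOW(C) ⊇ FOLLOW(S) ⊇ {$,b}; new: +{$}
  S→b A: FOLLOW(A) ⊇ FOLLOW(S) ⊇ {$,b}; new: +{$,b}
  S→c B: FOLLOW(B) ⊇ FOLLOW(S) ⊇ {$,b}; new: +{$,b}
  FOLLOW[S]={$,b}  FOLLOW[A]={$,b}  FOLLOW[B]={$,b}  FOLLOW[C]={$,a,b,c}
iter 2: — fixpoint
  FOLLOW[S]={$,b}  FOLLOW[A]={$,b}  FOLLOW[B]={$,b}  FOLLOW[C]={$,a,b,c}

FOLLOW(C) = ["$", "a", "b", "c"]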